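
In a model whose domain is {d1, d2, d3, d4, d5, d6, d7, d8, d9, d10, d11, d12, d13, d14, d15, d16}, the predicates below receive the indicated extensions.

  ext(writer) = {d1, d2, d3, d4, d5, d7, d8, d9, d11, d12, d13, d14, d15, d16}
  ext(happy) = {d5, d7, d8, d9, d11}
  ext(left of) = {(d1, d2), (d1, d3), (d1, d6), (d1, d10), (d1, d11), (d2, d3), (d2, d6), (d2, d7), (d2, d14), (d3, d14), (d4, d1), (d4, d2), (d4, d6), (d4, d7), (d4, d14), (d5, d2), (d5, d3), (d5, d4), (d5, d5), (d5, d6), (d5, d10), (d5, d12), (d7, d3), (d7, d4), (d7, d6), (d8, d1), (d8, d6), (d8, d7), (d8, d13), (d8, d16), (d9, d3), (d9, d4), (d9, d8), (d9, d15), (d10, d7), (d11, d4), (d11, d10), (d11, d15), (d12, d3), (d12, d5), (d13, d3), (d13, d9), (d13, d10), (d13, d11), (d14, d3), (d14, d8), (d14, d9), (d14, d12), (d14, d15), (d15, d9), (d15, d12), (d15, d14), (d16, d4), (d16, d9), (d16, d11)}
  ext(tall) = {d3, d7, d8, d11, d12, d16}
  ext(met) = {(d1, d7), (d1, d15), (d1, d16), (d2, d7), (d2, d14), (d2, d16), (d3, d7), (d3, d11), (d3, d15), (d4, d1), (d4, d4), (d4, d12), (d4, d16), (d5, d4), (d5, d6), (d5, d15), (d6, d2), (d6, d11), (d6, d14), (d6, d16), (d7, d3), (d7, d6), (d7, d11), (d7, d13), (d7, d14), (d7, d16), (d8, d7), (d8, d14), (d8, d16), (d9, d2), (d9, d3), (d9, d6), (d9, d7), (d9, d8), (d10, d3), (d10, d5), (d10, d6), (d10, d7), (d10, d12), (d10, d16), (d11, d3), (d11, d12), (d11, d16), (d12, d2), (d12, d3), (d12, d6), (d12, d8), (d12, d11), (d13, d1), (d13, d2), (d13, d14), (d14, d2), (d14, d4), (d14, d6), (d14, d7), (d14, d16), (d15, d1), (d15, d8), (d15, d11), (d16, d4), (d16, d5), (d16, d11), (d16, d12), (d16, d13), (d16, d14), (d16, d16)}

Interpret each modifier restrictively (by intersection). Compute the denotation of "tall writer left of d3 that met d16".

{d7}

⟦left of d3⟧ = {x : ⟨x, d3⟩ ∈ ⟦left of⟧} = {d1, d2, d5, d7, d9, d12, d13, d14}
⟦that met d16⟧ = {x : ⟨x, d16⟩ ∈ ⟦met⟧} = {d1, d2, d4, d6, d7, d8, d10, d11, d14, d16}
⟦writer⟧ = {d1, d2, d3, d4, d5, d7, d8, d9, d11, d12, d13, d14, d15, d16}
… ∩ ⟦left of d3⟧ = {d1, d2, d3, d4, d5, d7, d8, d9, d11, d12, d13, d14, d15, d16} ∩ {d1, d2, d5, d7, d9, d12, d13, d14} = {d1, d2, d5, d7, d9, d12, d13, d14}
… ∩ ⟦that met d16⟧ = {d1, d2, d5, d7, d9, d12, d13, d14} ∩ {d1, d2, d4, d6, d7, d8, d10, d11, d14, d16} = {d1, d2, d7, d14}
… ∩ ⟦tall⟧ = {d1, d2, d7, d14} ∩ {d3, d7, d8, d11, d12, d16} = {d7}
So ⟦tall writer left of d3 that met d16⟧ = {d7}.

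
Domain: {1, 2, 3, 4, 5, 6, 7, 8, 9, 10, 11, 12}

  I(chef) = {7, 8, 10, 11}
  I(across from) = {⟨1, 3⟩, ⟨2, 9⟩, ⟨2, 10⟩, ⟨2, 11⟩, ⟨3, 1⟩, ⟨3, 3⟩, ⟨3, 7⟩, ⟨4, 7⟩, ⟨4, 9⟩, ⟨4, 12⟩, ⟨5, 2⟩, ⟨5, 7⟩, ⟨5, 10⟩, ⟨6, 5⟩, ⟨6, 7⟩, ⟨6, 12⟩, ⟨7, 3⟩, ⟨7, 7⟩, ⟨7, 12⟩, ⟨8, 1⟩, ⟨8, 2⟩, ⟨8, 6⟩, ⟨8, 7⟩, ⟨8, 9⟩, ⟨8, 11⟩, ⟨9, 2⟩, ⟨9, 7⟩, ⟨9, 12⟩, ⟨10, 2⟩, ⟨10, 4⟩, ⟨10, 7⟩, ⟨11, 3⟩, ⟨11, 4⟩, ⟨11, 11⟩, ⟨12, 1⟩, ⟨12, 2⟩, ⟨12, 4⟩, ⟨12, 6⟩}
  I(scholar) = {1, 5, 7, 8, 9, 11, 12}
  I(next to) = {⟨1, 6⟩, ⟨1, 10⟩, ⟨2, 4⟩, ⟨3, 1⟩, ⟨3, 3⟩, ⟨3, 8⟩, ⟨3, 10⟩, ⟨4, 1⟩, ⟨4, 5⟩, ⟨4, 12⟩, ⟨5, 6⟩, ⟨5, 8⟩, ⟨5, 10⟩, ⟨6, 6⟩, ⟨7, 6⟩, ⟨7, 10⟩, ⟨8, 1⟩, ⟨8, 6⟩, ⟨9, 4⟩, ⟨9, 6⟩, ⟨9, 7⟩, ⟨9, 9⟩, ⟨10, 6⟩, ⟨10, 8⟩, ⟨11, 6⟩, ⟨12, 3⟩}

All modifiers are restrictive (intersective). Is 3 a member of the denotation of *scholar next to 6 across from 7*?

no

⟦next to 6⟧ = {x : ⟨x, 6⟩ ∈ ⟦next to⟧} = {1, 5, 6, 7, 8, 9, 10, 11}
⟦across from 7⟧ = {x : ⟨x, 7⟩ ∈ ⟦across from⟧} = {3, 4, 5, 6, 7, 8, 9, 10}
⟦scholar⟧ = {1, 5, 7, 8, 9, 11, 12}
… ∩ ⟦next to 6⟧ = {1, 5, 7, 8, 9, 11, 12} ∩ {1, 5, 6, 7, 8, 9, 10, 11} = {1, 5, 7, 8, 9, 11}
… ∩ ⟦across from 7⟧ = {1, 5, 7, 8, 9, 11} ∩ {3, 4, 5, 6, 7, 8, 9, 10} = {5, 7, 8, 9}
⟦scholar next to 6 across from 7⟧ = {5, 7, 8, 9}; 3 ∉ this set.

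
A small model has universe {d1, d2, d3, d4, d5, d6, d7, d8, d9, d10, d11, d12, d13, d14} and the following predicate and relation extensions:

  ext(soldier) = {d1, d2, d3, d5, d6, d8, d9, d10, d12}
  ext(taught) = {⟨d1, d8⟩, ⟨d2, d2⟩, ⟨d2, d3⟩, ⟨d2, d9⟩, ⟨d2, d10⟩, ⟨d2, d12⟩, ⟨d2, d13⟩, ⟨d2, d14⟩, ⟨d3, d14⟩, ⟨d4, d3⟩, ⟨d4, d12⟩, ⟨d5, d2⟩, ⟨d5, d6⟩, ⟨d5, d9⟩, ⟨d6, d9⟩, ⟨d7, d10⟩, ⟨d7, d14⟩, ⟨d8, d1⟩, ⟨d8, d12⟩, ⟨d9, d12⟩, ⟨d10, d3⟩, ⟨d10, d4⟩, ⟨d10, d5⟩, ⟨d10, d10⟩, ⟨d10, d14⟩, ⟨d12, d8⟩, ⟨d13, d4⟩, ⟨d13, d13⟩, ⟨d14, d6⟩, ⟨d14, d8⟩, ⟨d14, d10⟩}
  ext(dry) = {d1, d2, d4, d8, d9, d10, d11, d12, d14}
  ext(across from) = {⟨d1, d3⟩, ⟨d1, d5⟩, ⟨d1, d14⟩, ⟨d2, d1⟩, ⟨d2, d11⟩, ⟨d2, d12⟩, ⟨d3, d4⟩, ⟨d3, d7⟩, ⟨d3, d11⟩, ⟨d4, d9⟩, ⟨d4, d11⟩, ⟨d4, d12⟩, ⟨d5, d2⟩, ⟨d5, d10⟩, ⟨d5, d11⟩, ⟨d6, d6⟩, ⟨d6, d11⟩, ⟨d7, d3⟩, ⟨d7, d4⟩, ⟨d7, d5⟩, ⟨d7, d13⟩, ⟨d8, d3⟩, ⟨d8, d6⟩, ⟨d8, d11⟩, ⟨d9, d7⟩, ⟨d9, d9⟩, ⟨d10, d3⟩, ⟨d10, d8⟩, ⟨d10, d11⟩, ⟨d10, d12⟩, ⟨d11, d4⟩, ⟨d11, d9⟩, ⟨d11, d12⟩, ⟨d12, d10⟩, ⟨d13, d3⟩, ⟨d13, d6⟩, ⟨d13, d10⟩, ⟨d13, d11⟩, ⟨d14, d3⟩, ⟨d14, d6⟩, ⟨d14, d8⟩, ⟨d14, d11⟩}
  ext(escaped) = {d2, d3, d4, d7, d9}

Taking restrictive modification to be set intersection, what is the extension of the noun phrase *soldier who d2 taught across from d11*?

⟦who d2 taught⟧ = {x : ⟨d2, x⟩ ∈ ⟦taught⟧} = {d2, d3, d9, d10, d12, d13, d14}
⟦across from d11⟧ = {x : ⟨x, d11⟩ ∈ ⟦across from⟧} = {d2, d3, d4, d5, d6, d8, d10, d13, d14}
⟦soldier⟧ = {d1, d2, d3, d5, d6, d8, d9, d10, d12}
… ∩ ⟦who d2 taught⟧ = {d1, d2, d3, d5, d6, d8, d9, d10, d12} ∩ {d2, d3, d9, d10, d12, d13, d14} = {d2, d3, d9, d10, d12}
… ∩ ⟦across from d11⟧ = {d2, d3, d9, d10, d12} ∩ {d2, d3, d4, d5, d6, d8, d10, d13, d14} = {d2, d3, d10}
So ⟦soldier who d2 taught across from d11⟧ = {d2, d3, d10}.

{d2, d3, d10}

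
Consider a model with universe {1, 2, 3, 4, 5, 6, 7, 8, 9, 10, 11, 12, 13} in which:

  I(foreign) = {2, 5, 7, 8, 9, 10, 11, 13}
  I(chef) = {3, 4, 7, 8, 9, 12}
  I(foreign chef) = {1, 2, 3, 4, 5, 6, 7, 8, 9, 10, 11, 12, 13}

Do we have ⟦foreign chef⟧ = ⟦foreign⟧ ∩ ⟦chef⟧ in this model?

no

⟦foreign⟧ ∩ ⟦chef⟧ = {2, 5, 7, 8, 9, 10, 11, 13} ∩ {3, 4, 7, 8, 9, 12} = {7, 8, 9}
Observed ⟦foreign chef⟧ = {1, 2, 3, 4, 5, 6, 7, 8, 9, 10, 11, 12, 13}.
These differ, so the modifier is not intersective in this model.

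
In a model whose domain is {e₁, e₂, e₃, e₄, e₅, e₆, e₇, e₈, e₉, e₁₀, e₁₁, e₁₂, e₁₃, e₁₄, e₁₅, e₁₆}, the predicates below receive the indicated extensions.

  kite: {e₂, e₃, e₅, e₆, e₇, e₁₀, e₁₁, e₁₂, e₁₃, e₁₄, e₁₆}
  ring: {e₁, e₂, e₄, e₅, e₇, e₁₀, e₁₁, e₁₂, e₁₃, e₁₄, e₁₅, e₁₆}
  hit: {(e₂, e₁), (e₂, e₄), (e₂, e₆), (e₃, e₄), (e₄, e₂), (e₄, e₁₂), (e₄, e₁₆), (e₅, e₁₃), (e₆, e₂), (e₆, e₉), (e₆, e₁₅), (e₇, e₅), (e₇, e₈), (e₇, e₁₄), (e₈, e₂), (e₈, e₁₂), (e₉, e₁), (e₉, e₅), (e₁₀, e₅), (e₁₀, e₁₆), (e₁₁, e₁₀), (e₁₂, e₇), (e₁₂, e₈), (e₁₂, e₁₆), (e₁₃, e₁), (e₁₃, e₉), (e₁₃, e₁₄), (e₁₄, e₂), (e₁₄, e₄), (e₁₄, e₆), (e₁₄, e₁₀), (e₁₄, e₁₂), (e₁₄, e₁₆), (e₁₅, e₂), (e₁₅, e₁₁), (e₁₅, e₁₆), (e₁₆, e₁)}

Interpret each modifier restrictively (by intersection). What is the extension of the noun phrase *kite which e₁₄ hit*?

{e₂, e₆, e₁₀, e₁₂, e₁₆}

⟦which e₁₄ hit⟧ = {x : ⟨e₁₄, x⟩ ∈ ⟦hit⟧} = {e₂, e₄, e₆, e₁₀, e₁₂, e₁₆}
⟦kite⟧ = {e₂, e₃, e₅, e₆, e₇, e₁₀, e₁₁, e₁₂, e₁₃, e₁₄, e₁₆}
… ∩ ⟦which e₁₄ hit⟧ = {e₂, e₃, e₅, e₆, e₇, e₁₀, e₁₁, e₁₂, e₁₃, e₁₄, e₁₆} ∩ {e₂, e₄, e₆, e₁₀, e₁₂, e₁₆} = {e₂, e₆, e₁₀, e₁₂, e₁₆}
So ⟦kite which e₁₄ hit⟧ = {e₂, e₆, e₁₀, e₁₂, e₁₆}.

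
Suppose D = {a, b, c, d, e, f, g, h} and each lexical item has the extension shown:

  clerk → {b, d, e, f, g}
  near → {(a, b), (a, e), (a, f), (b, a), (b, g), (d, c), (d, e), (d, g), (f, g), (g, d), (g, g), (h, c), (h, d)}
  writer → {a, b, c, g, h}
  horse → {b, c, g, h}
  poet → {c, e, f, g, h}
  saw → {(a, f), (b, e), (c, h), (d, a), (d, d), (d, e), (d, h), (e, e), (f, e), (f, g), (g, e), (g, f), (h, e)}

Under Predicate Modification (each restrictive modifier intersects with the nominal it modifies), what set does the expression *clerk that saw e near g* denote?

⟦that saw e⟧ = {x : ⟨x, e⟩ ∈ ⟦saw⟧} = {b, d, e, f, g, h}
⟦near g⟧ = {x : ⟨x, g⟩ ∈ ⟦near⟧} = {b, d, f, g}
⟦clerk⟧ = {b, d, e, f, g}
… ∩ ⟦that saw e⟧ = {b, d, e, f, g} ∩ {b, d, e, f, g, h} = {b, d, e, f, g}
… ∩ ⟦near g⟧ = {b, d, e, f, g} ∩ {b, d, f, g} = {b, d, f, g}
So ⟦clerk that saw e near g⟧ = {b, d, f, g}.

{b, d, f, g}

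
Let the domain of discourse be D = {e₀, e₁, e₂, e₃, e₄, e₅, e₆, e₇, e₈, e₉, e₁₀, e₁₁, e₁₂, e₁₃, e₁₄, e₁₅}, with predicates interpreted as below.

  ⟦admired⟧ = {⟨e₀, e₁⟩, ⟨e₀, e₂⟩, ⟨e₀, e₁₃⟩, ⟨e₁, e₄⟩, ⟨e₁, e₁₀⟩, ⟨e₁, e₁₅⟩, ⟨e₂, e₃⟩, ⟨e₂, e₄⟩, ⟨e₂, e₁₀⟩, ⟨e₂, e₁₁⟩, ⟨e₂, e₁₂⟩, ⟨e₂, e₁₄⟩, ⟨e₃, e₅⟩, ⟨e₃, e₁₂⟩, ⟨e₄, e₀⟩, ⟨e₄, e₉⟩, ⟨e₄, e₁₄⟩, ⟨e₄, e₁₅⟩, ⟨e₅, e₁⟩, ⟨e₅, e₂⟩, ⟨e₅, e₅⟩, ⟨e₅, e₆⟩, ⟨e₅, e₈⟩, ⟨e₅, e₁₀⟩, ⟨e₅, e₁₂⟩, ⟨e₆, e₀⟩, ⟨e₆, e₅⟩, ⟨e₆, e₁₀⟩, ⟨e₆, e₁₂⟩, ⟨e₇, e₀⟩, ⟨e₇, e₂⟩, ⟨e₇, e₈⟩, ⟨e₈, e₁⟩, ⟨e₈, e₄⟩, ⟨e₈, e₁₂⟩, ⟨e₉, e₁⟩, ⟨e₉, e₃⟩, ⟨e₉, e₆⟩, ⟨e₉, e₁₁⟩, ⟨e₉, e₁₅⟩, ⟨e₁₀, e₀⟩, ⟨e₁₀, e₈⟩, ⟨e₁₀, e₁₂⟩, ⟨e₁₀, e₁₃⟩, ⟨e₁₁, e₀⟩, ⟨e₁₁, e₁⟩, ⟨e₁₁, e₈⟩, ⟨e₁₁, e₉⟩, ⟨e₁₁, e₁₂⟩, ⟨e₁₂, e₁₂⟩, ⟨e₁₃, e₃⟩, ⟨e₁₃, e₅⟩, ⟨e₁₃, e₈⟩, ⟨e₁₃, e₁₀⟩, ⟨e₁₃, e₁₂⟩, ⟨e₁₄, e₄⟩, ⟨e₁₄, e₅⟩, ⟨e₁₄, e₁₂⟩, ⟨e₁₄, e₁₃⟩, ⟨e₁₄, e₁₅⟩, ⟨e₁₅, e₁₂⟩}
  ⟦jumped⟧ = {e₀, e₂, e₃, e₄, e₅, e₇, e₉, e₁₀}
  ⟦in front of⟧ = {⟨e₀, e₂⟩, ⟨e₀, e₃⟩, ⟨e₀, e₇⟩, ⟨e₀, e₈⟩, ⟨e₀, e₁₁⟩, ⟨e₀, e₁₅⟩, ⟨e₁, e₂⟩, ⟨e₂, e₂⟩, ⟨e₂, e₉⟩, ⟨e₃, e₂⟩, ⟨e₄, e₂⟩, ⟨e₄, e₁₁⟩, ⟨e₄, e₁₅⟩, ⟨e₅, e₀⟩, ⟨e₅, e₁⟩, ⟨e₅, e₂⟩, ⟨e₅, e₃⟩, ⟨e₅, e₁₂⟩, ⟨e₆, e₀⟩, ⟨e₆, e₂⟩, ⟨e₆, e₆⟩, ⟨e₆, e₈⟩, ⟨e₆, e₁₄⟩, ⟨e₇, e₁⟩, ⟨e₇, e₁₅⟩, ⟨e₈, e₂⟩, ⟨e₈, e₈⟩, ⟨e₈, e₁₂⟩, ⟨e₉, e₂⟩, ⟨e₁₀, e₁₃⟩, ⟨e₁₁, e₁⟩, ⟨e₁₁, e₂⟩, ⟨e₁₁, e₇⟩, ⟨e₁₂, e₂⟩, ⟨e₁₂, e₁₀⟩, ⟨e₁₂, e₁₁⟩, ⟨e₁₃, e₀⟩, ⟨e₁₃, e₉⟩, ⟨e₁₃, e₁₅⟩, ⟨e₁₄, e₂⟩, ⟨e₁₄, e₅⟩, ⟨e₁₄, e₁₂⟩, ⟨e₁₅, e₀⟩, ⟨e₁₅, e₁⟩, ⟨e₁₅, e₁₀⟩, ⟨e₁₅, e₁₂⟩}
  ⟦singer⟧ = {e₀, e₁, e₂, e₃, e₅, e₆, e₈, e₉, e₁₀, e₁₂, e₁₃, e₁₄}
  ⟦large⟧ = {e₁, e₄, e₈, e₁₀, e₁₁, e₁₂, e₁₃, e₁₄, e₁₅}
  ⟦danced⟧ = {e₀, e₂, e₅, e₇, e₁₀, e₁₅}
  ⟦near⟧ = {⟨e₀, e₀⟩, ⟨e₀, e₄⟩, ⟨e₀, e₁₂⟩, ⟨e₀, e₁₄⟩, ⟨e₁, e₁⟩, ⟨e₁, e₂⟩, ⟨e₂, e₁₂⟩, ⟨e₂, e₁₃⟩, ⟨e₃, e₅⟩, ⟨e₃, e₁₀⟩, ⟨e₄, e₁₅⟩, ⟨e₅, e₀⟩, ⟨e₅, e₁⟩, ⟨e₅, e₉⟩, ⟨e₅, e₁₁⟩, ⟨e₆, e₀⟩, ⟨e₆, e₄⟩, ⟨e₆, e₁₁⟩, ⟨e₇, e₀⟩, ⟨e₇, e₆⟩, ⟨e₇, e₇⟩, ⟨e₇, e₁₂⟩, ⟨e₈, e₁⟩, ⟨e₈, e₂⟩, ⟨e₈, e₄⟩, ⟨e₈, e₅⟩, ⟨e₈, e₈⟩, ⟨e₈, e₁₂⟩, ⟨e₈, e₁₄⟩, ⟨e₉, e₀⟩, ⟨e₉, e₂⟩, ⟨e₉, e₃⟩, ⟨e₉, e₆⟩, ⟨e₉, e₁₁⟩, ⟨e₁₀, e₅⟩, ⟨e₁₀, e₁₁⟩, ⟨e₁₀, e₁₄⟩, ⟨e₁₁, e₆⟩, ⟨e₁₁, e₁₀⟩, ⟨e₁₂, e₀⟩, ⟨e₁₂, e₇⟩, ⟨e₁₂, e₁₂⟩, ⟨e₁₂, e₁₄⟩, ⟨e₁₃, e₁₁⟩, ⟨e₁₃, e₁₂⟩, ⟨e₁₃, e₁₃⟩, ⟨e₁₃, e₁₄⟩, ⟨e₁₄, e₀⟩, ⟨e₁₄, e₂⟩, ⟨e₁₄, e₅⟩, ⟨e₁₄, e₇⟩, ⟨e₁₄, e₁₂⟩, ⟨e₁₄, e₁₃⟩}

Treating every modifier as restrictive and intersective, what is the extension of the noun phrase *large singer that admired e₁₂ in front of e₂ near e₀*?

{e₁₂, e₁₄}

⟦that admired e₁₂⟧ = {x : ⟨x, e₁₂⟩ ∈ ⟦admired⟧} = {e₂, e₃, e₅, e₆, e₈, e₁₀, e₁₁, e₁₂, e₁₃, e₁₄, e₁₅}
⟦in front of e₂⟧ = {x : ⟨x, e₂⟩ ∈ ⟦in front of⟧} = {e₀, e₁, e₂, e₃, e₄, e₅, e₆, e₈, e₉, e₁₁, e₁₂, e₁₄}
⟦near e₀⟧ = {x : ⟨x, e₀⟩ ∈ ⟦near⟧} = {e₀, e₅, e₆, e₇, e₉, e₁₂, e₁₄}
⟦singer⟧ = {e₀, e₁, e₂, e₃, e₅, e₆, e₈, e₉, e₁₀, e₁₂, e₁₃, e₁₄}
… ∩ ⟦that admired e₁₂⟧ = {e₀, e₁, e₂, e₃, e₅, e₆, e₈, e₉, e₁₀, e₁₂, e₁₃, e₁₄} ∩ {e₂, e₃, e₅, e₆, e₈, e₁₀, e₁₁, e₁₂, e₁₃, e₁₄, e₁₅} = {e₂, e₃, e₅, e₆, e₈, e₁₀, e₁₂, e₁₃, e₁₄}
… ∩ ⟦in front of e₂⟧ = {e₂, e₃, e₅, e₆, e₈, e₁₀, e₁₂, e₁₃, e₁₄} ∩ {e₀, e₁, e₂, e₃, e₄, e₅, e₆, e₈, e₉, e₁₁, e₁₂, e₁₄} = {e₂, e₃, e₅, e₆, e₈, e₁₂, e₁₄}
… ∩ ⟦near e₀⟧ = {e₂, e₃, e₅, e₆, e₈, e₁₂, e₁₄} ∩ {e₀, e₅, e₆, e₇, e₉, e₁₂, e₁₄} = {e₅, e₆, e₁₂, e₁₄}
… ∩ ⟦large⟧ = {e₅, e₆, e₁₂, e₁₄} ∩ {e₁, e₄, e₈, e₁₀, e₁₁, e₁₂, e₁₃, e₁₄, e₁₅} = {e₁₂, e₁₄}
So ⟦large singer that admired e₁₂ in front of e₂ near e₀⟧ = {e₁₂, e₁₄}.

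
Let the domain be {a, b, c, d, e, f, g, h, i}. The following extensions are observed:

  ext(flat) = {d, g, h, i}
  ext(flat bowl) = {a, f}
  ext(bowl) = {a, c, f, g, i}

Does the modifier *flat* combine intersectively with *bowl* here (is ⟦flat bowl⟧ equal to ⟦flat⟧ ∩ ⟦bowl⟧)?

no

⟦flat⟧ ∩ ⟦bowl⟧ = {d, g, h, i} ∩ {a, c, f, g, i} = {g, i}
Observed ⟦flat bowl⟧ = {a, f}.
These differ, so the modifier is not intersective in this model.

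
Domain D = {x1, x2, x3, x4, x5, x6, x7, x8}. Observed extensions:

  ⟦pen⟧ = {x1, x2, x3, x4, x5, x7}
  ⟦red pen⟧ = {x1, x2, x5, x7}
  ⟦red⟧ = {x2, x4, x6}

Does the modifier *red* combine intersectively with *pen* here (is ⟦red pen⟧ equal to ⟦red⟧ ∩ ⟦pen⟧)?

no

⟦red⟧ ∩ ⟦pen⟧ = {x2, x4, x6} ∩ {x1, x2, x3, x4, x5, x7} = {x2, x4}
Observed ⟦red pen⟧ = {x1, x2, x5, x7}.
These differ, so the modifier is not intersective in this model.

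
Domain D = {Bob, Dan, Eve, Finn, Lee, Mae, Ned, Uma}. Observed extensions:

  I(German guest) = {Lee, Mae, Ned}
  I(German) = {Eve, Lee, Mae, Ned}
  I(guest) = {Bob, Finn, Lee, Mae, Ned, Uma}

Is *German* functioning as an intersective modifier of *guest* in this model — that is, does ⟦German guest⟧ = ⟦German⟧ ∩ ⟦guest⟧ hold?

⟦German⟧ ∩ ⟦guest⟧ = {Eve, Lee, Mae, Ned} ∩ {Bob, Finn, Lee, Mae, Ned, Uma} = {Lee, Mae, Ned}
Observed ⟦German guest⟧ = {Lee, Mae, Ned}.
These coincide, so the modifier is intersective here.

yes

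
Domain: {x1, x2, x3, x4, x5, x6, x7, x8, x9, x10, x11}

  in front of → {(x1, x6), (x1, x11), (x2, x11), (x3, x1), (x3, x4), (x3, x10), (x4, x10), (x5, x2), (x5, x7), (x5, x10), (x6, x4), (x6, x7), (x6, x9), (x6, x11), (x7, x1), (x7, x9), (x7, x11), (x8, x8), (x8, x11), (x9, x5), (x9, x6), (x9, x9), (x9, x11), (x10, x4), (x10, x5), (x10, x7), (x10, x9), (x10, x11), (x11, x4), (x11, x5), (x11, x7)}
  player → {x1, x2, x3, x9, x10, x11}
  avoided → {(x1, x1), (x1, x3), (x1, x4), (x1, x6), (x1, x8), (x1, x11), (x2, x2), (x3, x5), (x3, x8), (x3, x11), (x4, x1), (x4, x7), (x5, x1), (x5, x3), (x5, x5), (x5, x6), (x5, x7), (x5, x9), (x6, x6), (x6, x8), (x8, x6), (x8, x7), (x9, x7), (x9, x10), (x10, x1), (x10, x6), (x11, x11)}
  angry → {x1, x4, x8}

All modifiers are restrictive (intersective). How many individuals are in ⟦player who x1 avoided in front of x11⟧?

⟦who x1 avoided⟧ = {x : ⟨x1, x⟩ ∈ ⟦avoided⟧} = {x1, x3, x4, x6, x8, x11}
⟦in front of x11⟧ = {x : ⟨x, x11⟩ ∈ ⟦in front of⟧} = {x1, x2, x6, x7, x8, x9, x10}
⟦player⟧ = {x1, x2, x3, x9, x10, x11}
… ∩ ⟦who x1 avoided⟧ = {x1, x2, x3, x9, x10, x11} ∩ {x1, x3, x4, x6, x8, x11} = {x1, x3, x11}
… ∩ ⟦in front of x11⟧ = {x1, x3, x11} ∩ {x1, x2, x6, x7, x8, x9, x10} = {x1}
⟦player who x1 avoided in front of x11⟧ = {x1}, so the cardinality is 1.

1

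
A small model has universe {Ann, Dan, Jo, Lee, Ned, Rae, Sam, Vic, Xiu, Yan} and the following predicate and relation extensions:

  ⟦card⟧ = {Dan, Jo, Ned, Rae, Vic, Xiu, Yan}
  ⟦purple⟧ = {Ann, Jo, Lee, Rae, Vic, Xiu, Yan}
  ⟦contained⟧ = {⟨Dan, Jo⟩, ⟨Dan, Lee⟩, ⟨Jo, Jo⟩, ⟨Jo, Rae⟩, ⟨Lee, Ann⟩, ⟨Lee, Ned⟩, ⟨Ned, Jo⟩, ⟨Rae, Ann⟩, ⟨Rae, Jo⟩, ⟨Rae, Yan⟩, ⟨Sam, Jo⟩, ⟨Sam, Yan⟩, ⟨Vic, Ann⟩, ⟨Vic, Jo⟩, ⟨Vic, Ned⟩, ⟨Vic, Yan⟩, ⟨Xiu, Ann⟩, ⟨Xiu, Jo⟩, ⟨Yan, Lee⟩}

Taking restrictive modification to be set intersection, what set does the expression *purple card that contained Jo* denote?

{Jo, Rae, Vic, Xiu}

⟦that contained Jo⟧ = {x : ⟨x, Jo⟩ ∈ ⟦contained⟧} = {Dan, Jo, Ned, Rae, Sam, Vic, Xiu}
⟦card⟧ = {Dan, Jo, Ned, Rae, Vic, Xiu, Yan}
… ∩ ⟦that contained Jo⟧ = {Dan, Jo, Ned, Rae, Vic, Xiu, Yan} ∩ {Dan, Jo, Ned, Rae, Sam, Vic, Xiu} = {Dan, Jo, Ned, Rae, Vic, Xiu}
… ∩ ⟦purple⟧ = {Dan, Jo, Ned, Rae, Vic, Xiu} ∩ {Ann, Jo, Lee, Rae, Vic, Xiu, Yan} = {Jo, Rae, Vic, Xiu}
So ⟦purple card that contained Jo⟧ = {Jo, Rae, Vic, Xiu}.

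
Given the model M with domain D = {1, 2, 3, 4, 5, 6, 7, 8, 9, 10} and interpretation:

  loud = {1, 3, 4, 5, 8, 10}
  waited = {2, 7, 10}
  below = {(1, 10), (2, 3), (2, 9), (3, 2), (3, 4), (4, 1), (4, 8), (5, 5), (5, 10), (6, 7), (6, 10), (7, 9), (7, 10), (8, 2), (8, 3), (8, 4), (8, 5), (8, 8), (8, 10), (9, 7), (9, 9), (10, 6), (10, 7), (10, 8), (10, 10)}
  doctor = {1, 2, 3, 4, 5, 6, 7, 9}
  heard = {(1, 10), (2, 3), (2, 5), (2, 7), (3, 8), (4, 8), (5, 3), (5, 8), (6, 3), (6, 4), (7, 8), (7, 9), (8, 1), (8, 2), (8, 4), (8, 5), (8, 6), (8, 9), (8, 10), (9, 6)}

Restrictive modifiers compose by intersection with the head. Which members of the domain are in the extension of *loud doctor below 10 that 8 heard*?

{1, 5}

⟦below 10⟧ = {x : ⟨x, 10⟩ ∈ ⟦below⟧} = {1, 5, 6, 7, 8, 10}
⟦that 8 heard⟧ = {x : ⟨8, x⟩ ∈ ⟦heard⟧} = {1, 2, 4, 5, 6, 9, 10}
⟦doctor⟧ = {1, 2, 3, 4, 5, 6, 7, 9}
… ∩ ⟦below 10⟧ = {1, 2, 3, 4, 5, 6, 7, 9} ∩ {1, 5, 6, 7, 8, 10} = {1, 5, 6, 7}
… ∩ ⟦that 8 heard⟧ = {1, 5, 6, 7} ∩ {1, 2, 4, 5, 6, 9, 10} = {1, 5, 6}
… ∩ ⟦loud⟧ = {1, 5, 6} ∩ {1, 3, 4, 5, 8, 10} = {1, 5}
So ⟦loud doctor below 10 that 8 heard⟧ = {1, 5}.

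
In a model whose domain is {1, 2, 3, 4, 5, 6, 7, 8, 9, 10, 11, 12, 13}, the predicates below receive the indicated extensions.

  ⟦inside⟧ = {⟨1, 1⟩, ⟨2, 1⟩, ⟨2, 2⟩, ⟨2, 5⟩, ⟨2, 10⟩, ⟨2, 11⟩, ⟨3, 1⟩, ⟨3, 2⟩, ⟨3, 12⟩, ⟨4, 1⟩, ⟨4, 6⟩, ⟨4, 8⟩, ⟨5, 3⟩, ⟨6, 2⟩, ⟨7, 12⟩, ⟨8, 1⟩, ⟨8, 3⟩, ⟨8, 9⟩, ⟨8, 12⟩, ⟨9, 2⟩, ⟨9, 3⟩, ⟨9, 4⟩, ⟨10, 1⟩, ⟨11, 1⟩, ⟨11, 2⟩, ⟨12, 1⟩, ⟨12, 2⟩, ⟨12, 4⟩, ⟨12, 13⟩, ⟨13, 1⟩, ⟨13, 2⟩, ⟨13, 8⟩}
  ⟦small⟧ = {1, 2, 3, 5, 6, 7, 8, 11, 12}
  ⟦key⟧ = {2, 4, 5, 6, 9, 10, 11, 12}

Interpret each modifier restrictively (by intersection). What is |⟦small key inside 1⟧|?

3

⟦inside 1⟧ = {x : ⟨x, 1⟩ ∈ ⟦inside⟧} = {1, 2, 3, 4, 8, 10, 11, 12, 13}
⟦key⟧ = {2, 4, 5, 6, 9, 10, 11, 12}
… ∩ ⟦inside 1⟧ = {2, 4, 5, 6, 9, 10, 11, 12} ∩ {1, 2, 3, 4, 8, 10, 11, 12, 13} = {2, 4, 10, 11, 12}
… ∩ ⟦small⟧ = {2, 4, 10, 11, 12} ∩ {1, 2, 3, 5, 6, 7, 8, 11, 12} = {2, 11, 12}
⟦small key inside 1⟧ = {2, 11, 12}, so the cardinality is 3.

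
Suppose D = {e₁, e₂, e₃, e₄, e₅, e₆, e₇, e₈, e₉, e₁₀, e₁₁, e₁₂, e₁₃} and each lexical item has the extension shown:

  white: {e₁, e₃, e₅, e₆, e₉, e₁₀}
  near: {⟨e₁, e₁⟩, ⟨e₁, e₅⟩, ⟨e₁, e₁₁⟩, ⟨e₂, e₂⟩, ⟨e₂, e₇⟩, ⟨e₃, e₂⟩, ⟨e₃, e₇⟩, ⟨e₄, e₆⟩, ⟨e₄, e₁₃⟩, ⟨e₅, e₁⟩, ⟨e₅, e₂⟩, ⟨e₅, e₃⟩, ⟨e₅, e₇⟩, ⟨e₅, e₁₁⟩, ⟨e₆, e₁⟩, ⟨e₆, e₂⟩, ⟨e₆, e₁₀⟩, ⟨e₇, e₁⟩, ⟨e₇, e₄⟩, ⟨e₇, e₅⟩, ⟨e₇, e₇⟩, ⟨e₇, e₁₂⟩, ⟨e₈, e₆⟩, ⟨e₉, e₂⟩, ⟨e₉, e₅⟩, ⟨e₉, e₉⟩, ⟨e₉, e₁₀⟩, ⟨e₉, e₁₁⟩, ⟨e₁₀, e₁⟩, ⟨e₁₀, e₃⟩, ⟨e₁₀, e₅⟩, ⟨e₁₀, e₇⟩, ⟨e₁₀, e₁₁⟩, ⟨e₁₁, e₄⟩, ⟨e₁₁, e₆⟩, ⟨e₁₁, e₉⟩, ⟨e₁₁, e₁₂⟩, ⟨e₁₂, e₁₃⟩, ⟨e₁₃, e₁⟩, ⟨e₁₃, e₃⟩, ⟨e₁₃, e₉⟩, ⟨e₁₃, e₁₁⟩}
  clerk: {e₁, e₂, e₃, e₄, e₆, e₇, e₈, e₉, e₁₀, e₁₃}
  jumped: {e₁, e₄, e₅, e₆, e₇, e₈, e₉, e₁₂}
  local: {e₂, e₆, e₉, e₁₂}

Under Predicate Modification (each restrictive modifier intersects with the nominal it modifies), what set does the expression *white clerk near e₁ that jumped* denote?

{e₁, e₆}

⟦near e₁⟧ = {x : ⟨x, e₁⟩ ∈ ⟦near⟧} = {e₁, e₅, e₆, e₇, e₁₀, e₁₃}
⟦that jumped⟧ = ⟦jumped⟧ = {e₁, e₄, e₅, e₆, e₇, e₈, e₉, e₁₂}
⟦clerk⟧ = {e₁, e₂, e₃, e₄, e₆, e₇, e₈, e₉, e₁₀, e₁₃}
… ∩ ⟦near e₁⟧ = {e₁, e₂, e₃, e₄, e₆, e₇, e₈, e₉, e₁₀, e₁₃} ∩ {e₁, e₅, e₆, e₇, e₁₀, e₁₃} = {e₁, e₆, e₇, e₁₀, e₁₃}
… ∩ ⟦that jumped⟧ = {e₁, e₆, e₇, e₁₀, e₁₃} ∩ {e₁, e₄, e₅, e₆, e₇, e₈, e₉, e₁₂} = {e₁, e₆, e₇}
… ∩ ⟦white⟧ = {e₁, e₆, e₇} ∩ {e₁, e₃, e₅, e₆, e₉, e₁₀} = {e₁, e₆}
So ⟦white clerk near e₁ that jumped⟧ = {e₁, e₆}.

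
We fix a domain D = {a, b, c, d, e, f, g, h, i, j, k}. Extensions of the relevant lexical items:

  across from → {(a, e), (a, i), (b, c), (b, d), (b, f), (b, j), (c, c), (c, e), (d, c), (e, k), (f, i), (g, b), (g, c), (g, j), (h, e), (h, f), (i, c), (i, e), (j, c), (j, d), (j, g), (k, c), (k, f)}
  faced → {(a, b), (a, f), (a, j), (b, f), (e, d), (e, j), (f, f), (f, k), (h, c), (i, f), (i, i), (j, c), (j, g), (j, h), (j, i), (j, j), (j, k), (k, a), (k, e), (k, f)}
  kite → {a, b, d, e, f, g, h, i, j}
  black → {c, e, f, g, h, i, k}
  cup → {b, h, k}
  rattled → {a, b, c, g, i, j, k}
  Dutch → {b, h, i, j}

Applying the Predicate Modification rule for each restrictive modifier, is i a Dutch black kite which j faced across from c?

⟦which j faced⟧ = {x : ⟨j, x⟩ ∈ ⟦faced⟧} = {c, g, h, i, j, k}
⟦across from c⟧ = {x : ⟨x, c⟩ ∈ ⟦across from⟧} = {b, c, d, g, i, j, k}
⟦kite⟧ = {a, b, d, e, f, g, h, i, j}
… ∩ ⟦which j faced⟧ = {a, b, d, e, f, g, h, i, j} ∩ {c, g, h, i, j, k} = {g, h, i, j}
… ∩ ⟦across from c⟧ = {g, h, i, j} ∩ {b, c, d, g, i, j, k} = {g, i, j}
… ∩ ⟦Dutch⟧ = {g, i, j} ∩ {b, h, i, j} = {i, j}
… ∩ ⟦black⟧ = {i, j} ∩ {c, e, f, g, h, i, k} = {i}
⟦Dutch black kite which j faced across from c⟧ = {i}; i ∈ this set.

yes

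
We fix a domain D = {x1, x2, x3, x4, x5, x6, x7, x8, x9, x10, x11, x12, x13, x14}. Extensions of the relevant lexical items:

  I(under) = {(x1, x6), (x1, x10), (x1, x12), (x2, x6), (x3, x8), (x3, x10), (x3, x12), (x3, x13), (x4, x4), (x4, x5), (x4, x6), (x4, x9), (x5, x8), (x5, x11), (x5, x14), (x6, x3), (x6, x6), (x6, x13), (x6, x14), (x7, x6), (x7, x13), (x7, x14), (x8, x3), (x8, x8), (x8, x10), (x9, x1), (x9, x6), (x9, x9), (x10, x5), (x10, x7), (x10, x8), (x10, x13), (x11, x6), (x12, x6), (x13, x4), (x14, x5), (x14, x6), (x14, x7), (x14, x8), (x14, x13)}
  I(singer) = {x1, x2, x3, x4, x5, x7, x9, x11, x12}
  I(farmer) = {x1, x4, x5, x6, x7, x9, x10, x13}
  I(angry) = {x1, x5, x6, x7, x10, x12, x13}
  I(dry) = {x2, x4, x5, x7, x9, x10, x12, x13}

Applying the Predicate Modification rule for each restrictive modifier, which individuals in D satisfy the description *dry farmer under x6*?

⟦under x6⟧ = {x : ⟨x, x6⟩ ∈ ⟦under⟧} = {x1, x2, x4, x6, x7, x9, x11, x12, x14}
⟦farmer⟧ = {x1, x4, x5, x6, x7, x9, x10, x13}
… ∩ ⟦under x6⟧ = {x1, x4, x5, x6, x7, x9, x10, x13} ∩ {x1, x2, x4, x6, x7, x9, x11, x12, x14} = {x1, x4, x6, x7, x9}
… ∩ ⟦dry⟧ = {x1, x4, x6, x7, x9} ∩ {x2, x4, x5, x7, x9, x10, x12, x13} = {x4, x7, x9}
So ⟦dry farmer under x6⟧ = {x4, x7, x9}.

{x4, x7, x9}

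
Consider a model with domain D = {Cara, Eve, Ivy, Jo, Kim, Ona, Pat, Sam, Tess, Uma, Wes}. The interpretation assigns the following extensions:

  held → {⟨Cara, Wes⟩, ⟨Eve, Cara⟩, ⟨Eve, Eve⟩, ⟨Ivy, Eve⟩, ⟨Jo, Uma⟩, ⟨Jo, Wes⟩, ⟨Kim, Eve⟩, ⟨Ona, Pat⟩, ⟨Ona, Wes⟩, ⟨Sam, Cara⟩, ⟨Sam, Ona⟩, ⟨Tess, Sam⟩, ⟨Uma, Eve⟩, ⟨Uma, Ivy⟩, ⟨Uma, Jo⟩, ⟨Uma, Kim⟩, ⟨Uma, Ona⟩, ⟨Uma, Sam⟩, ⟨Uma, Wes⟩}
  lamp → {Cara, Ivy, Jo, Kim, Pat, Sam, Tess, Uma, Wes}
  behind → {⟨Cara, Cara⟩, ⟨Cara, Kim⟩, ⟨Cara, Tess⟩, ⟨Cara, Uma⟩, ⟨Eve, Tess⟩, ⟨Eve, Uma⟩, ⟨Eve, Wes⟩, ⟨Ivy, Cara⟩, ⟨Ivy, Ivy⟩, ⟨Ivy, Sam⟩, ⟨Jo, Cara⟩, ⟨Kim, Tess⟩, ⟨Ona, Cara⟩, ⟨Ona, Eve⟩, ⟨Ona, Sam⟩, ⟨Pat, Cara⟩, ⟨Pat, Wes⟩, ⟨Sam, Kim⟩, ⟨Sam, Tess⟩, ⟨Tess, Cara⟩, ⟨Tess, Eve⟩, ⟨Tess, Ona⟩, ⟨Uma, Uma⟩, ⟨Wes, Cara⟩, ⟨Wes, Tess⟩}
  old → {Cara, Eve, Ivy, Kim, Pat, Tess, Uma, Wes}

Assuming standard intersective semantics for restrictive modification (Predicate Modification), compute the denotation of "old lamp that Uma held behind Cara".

⟦that Uma held⟧ = {x : ⟨Uma, x⟩ ∈ ⟦held⟧} = {Eve, Ivy, Jo, Kim, Ona, Sam, Wes}
⟦behind Cara⟧ = {x : ⟨x, Cara⟩ ∈ ⟦behind⟧} = {Cara, Ivy, Jo, Ona, Pat, Tess, Wes}
⟦lamp⟧ = {Cara, Ivy, Jo, Kim, Pat, Sam, Tess, Uma, Wes}
… ∩ ⟦that Uma held⟧ = {Cara, Ivy, Jo, Kim, Pat, Sam, Tess, Uma, Wes} ∩ {Eve, Ivy, Jo, Kim, Ona, Sam, Wes} = {Ivy, Jo, Kim, Sam, Wes}
… ∩ ⟦behind Cara⟧ = {Ivy, Jo, Kim, Sam, Wes} ∩ {Cara, Ivy, Jo, Ona, Pat, Tess, Wes} = {Ivy, Jo, Wes}
… ∩ ⟦old⟧ = {Ivy, Jo, Wes} ∩ {Cara, Eve, Ivy, Kim, Pat, Tess, Uma, Wes} = {Ivy, Wes}
So ⟦old lamp that Uma held behind Cara⟧ = {Ivy, Wes}.

{Ivy, Wes}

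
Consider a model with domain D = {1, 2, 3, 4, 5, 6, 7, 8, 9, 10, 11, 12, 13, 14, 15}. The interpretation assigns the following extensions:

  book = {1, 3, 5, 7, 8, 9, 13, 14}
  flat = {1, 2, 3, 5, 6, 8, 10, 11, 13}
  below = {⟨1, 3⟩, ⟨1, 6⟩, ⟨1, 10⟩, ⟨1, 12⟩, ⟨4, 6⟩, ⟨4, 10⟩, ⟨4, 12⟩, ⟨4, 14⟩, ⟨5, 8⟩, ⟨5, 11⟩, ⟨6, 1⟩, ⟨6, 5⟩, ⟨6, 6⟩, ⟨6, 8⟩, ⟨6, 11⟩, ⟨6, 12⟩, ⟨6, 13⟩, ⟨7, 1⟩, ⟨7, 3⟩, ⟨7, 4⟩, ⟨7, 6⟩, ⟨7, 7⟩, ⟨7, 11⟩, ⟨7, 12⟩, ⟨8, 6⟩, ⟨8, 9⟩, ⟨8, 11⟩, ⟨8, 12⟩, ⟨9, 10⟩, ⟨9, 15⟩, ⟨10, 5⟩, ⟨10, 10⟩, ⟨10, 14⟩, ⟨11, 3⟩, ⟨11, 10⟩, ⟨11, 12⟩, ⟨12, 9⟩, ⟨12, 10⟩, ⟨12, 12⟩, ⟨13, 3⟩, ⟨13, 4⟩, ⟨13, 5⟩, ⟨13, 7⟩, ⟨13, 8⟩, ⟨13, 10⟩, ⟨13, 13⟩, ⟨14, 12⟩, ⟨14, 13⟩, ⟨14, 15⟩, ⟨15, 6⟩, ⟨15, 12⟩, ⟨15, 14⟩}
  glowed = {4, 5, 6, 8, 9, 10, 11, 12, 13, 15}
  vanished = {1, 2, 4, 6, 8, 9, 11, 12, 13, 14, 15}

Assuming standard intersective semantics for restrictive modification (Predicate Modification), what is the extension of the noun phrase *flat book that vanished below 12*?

⟦that vanished⟧ = ⟦vanished⟧ = {1, 2, 4, 6, 8, 9, 11, 12, 13, 14, 15}
⟦below 12⟧ = {x : ⟨x, 12⟩ ∈ ⟦below⟧} = {1, 4, 6, 7, 8, 11, 12, 14, 15}
⟦book⟧ = {1, 3, 5, 7, 8, 9, 13, 14}
… ∩ ⟦that vanished⟧ = {1, 3, 5, 7, 8, 9, 13, 14} ∩ {1, 2, 4, 6, 8, 9, 11, 12, 13, 14, 15} = {1, 8, 9, 13, 14}
… ∩ ⟦below 12⟧ = {1, 8, 9, 13, 14} ∩ {1, 4, 6, 7, 8, 11, 12, 14, 15} = {1, 8, 14}
… ∩ ⟦flat⟧ = {1, 8, 14} ∩ {1, 2, 3, 5, 6, 8, 10, 11, 13} = {1, 8}
So ⟦flat book that vanished below 12⟧ = {1, 8}.

{1, 8}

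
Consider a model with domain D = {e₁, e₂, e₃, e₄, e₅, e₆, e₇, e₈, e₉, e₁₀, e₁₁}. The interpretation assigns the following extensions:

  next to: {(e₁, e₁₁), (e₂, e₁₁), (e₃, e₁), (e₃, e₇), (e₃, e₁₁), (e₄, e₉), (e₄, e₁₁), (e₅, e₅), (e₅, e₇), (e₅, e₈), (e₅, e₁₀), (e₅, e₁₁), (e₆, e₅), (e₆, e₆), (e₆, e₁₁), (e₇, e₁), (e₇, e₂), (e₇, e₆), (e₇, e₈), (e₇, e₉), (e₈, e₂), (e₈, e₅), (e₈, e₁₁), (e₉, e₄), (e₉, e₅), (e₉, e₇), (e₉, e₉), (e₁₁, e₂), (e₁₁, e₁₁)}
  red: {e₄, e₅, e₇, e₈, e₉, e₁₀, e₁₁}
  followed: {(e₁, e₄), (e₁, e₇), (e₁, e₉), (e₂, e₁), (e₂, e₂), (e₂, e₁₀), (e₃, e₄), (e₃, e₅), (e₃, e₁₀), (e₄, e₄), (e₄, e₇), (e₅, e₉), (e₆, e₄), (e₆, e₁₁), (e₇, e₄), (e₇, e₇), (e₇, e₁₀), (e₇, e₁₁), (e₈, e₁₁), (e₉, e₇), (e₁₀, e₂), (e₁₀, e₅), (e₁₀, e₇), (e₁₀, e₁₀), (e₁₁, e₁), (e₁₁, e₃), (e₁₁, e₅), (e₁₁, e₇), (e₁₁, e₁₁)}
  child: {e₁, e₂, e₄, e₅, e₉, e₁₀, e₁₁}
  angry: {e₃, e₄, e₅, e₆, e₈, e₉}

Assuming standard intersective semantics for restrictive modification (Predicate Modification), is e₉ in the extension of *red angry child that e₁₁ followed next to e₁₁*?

no

⟦that e₁₁ followed⟧ = {x : ⟨e₁₁, x⟩ ∈ ⟦followed⟧} = {e₁, e₃, e₅, e₇, e₁₁}
⟦next to e₁₁⟧ = {x : ⟨x, e₁₁⟩ ∈ ⟦next to⟧} = {e₁, e₂, e₃, e₄, e₅, e₆, e₈, e₁₁}
⟦child⟧ = {e₁, e₂, e₄, e₅, e₉, e₁₀, e₁₁}
… ∩ ⟦that e₁₁ followed⟧ = {e₁, e₂, e₄, e₅, e₉, e₁₀, e₁₁} ∩ {e₁, e₃, e₅, e₇, e₁₁} = {e₁, e₅, e₁₁}
… ∩ ⟦next to e₁₁⟧ = {e₁, e₅, e₁₁} ∩ {e₁, e₂, e₃, e₄, e₅, e₆, e₈, e₁₁} = {e₁, e₅, e₁₁}
… ∩ ⟦red⟧ = {e₁, e₅, e₁₁} ∩ {e₄, e₅, e₇, e₈, e₉, e₁₀, e₁₁} = {e₅, e₁₁}
… ∩ ⟦angry⟧ = {e₅, e₁₁} ∩ {e₃, e₄, e₅, e₆, e₈, e₉} = {e₅}
⟦red angry child that e₁₁ followed next to e₁₁⟧ = {e₅}; e₉ ∉ this set.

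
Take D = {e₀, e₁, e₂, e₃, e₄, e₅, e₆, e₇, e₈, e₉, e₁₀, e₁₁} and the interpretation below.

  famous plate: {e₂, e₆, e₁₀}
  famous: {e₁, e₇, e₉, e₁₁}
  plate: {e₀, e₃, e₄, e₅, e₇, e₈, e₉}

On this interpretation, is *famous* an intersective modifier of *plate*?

no

⟦famous⟧ ∩ ⟦plate⟧ = {e₁, e₇, e₉, e₁₁} ∩ {e₀, e₃, e₄, e₅, e₇, e₈, e₉} = {e₇, e₉}
Observed ⟦famous plate⟧ = {e₂, e₆, e₁₀}.
These differ, so the modifier is not intersective in this model.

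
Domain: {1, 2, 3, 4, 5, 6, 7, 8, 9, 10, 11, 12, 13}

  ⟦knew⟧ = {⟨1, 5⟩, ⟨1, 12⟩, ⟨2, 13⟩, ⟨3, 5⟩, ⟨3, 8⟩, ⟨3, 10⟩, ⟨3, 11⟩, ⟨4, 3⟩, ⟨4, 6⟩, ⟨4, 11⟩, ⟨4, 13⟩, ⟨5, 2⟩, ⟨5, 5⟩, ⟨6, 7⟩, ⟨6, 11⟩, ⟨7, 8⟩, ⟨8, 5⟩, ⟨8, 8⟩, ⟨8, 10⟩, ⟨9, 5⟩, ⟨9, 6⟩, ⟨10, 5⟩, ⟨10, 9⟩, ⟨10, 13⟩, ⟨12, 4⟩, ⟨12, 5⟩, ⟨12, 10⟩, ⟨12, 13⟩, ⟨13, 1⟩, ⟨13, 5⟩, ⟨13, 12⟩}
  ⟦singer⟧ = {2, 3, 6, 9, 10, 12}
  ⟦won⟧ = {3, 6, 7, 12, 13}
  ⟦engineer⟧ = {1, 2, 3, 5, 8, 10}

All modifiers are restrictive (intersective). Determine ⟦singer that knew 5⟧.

{3, 9, 10, 12}

⟦that knew 5⟧ = {x : ⟨x, 5⟩ ∈ ⟦knew⟧} = {1, 3, 5, 8, 9, 10, 12, 13}
⟦singer⟧ = {2, 3, 6, 9, 10, 12}
… ∩ ⟦that knew 5⟧ = {2, 3, 6, 9, 10, 12} ∩ {1, 3, 5, 8, 9, 10, 12, 13} = {3, 9, 10, 12}
So ⟦singer that knew 5⟧ = {3, 9, 10, 12}.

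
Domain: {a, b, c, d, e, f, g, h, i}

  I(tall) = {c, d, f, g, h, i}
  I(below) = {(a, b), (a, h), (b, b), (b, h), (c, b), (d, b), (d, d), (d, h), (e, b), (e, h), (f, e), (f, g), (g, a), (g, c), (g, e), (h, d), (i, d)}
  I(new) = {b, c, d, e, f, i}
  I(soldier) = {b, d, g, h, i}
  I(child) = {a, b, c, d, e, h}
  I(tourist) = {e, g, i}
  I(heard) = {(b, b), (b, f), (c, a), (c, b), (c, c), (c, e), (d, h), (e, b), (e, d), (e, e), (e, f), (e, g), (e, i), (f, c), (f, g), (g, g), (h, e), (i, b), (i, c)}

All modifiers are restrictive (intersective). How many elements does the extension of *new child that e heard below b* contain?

⟦that e heard⟧ = {x : ⟨e, x⟩ ∈ ⟦heard⟧} = {b, d, e, f, g, i}
⟦below b⟧ = {x : ⟨x, b⟩ ∈ ⟦below⟧} = {a, b, c, d, e}
⟦child⟧ = {a, b, c, d, e, h}
… ∩ ⟦that e heard⟧ = {a, b, c, d, e, h} ∩ {b, d, e, f, g, i} = {b, d, e}
… ∩ ⟦below b⟧ = {b, d, e} ∩ {a, b, c, d, e} = {b, d, e}
… ∩ ⟦new⟧ = {b, d, e} ∩ {b, c, d, e, f, i} = {b, d, e}
⟦new child that e heard below b⟧ = {b, d, e}, so the cardinality is 3.

3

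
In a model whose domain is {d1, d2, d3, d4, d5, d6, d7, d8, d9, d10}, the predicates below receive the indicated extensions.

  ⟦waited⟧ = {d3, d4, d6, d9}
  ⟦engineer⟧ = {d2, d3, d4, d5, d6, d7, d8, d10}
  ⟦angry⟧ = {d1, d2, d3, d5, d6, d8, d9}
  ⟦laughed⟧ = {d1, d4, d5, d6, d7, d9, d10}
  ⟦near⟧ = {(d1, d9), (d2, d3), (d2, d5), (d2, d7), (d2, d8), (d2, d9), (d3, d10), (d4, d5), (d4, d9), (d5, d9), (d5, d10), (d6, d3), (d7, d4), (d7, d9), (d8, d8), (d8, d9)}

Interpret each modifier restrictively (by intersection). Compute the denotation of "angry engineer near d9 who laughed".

{d5}

⟦near d9⟧ = {x : ⟨x, d9⟩ ∈ ⟦near⟧} = {d1, d2, d4, d5, d7, d8}
⟦who laughed⟧ = ⟦laughed⟧ = {d1, d4, d5, d6, d7, d9, d10}
⟦engineer⟧ = {d2, d3, d4, d5, d6, d7, d8, d10}
… ∩ ⟦near d9⟧ = {d2, d3, d4, d5, d6, d7, d8, d10} ∩ {d1, d2, d4, d5, d7, d8} = {d2, d4, d5, d7, d8}
… ∩ ⟦who laughed⟧ = {d2, d4, d5, d7, d8} ∩ {d1, d4, d5, d6, d7, d9, d10} = {d4, d5, d7}
… ∩ ⟦angry⟧ = {d4, d5, d7} ∩ {d1, d2, d3, d5, d6, d8, d9} = {d5}
So ⟦angry engineer near d9 who laughed⟧ = {d5}.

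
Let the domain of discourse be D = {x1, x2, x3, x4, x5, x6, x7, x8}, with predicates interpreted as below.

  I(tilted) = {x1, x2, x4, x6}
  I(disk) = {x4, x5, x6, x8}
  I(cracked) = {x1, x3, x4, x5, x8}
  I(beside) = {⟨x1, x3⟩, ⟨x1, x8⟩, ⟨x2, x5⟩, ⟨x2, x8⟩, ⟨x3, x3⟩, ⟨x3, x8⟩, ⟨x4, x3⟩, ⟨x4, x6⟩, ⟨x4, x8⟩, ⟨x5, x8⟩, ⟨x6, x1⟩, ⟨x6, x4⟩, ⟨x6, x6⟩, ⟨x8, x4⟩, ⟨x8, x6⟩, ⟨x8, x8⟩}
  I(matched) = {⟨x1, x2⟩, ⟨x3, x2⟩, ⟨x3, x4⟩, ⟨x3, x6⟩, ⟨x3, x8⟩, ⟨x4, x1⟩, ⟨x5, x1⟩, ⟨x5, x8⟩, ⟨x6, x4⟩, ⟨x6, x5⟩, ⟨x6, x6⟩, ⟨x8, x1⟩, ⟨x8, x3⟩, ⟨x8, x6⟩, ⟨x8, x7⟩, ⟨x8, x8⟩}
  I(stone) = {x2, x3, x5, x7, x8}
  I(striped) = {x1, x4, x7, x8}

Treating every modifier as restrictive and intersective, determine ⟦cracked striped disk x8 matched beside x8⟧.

⟦x8 matched⟧ = {x : ⟨x8, x⟩ ∈ ⟦matched⟧} = {x1, x3, x6, x7, x8}
⟦beside x8⟧ = {x : ⟨x, x8⟩ ∈ ⟦beside⟧} = {x1, x2, x3, x4, x5, x8}
⟦disk⟧ = {x4, x5, x6, x8}
… ∩ ⟦x8 matched⟧ = {x4, x5, x6, x8} ∩ {x1, x3, x6, x7, x8} = {x6, x8}
… ∩ ⟦beside x8⟧ = {x6, x8} ∩ {x1, x2, x3, x4, x5, x8} = {x8}
… ∩ ⟦cracked⟧ = {x8} ∩ {x1, x3, x4, x5, x8} = {x8}
… ∩ ⟦striped⟧ = {x8} ∩ {x1, x4, x7, x8} = {x8}
So ⟦cracked striped disk x8 matched beside x8⟧ = {x8}.

{x8}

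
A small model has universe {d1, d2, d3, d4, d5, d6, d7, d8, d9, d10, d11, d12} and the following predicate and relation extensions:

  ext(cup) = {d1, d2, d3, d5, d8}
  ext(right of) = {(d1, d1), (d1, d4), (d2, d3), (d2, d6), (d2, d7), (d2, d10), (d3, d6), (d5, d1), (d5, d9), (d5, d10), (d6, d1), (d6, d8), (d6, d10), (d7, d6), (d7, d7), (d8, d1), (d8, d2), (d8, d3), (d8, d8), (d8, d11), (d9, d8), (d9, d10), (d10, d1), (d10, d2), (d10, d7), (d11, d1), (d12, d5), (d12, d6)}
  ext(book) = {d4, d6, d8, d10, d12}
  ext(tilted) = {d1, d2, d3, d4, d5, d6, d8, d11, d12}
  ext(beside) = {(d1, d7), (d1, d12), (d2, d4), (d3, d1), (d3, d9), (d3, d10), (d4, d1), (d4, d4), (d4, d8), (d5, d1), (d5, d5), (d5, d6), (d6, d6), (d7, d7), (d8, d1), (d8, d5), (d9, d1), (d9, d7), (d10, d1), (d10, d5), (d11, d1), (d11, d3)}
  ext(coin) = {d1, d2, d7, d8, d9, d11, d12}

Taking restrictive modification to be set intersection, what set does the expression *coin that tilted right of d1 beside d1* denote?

{d8, d11}

⟦that tilted⟧ = ⟦tilted⟧ = {d1, d2, d3, d4, d5, d6, d8, d11, d12}
⟦right of d1⟧ = {x : ⟨x, d1⟩ ∈ ⟦right of⟧} = {d1, d5, d6, d8, d10, d11}
⟦beside d1⟧ = {x : ⟨x, d1⟩ ∈ ⟦beside⟧} = {d3, d4, d5, d8, d9, d10, d11}
⟦coin⟧ = {d1, d2, d7, d8, d9, d11, d12}
… ∩ ⟦that tilted⟧ = {d1, d2, d7, d8, d9, d11, d12} ∩ {d1, d2, d3, d4, d5, d6, d8, d11, d12} = {d1, d2, d8, d11, d12}
… ∩ ⟦right of d1⟧ = {d1, d2, d8, d11, d12} ∩ {d1, d5, d6, d8, d10, d11} = {d1, d8, d11}
… ∩ ⟦beside d1⟧ = {d1, d8, d11} ∩ {d3, d4, d5, d8, d9, d10, d11} = {d8, d11}
So ⟦coin that tilted right of d1 beside d1⟧ = {d8, d11}.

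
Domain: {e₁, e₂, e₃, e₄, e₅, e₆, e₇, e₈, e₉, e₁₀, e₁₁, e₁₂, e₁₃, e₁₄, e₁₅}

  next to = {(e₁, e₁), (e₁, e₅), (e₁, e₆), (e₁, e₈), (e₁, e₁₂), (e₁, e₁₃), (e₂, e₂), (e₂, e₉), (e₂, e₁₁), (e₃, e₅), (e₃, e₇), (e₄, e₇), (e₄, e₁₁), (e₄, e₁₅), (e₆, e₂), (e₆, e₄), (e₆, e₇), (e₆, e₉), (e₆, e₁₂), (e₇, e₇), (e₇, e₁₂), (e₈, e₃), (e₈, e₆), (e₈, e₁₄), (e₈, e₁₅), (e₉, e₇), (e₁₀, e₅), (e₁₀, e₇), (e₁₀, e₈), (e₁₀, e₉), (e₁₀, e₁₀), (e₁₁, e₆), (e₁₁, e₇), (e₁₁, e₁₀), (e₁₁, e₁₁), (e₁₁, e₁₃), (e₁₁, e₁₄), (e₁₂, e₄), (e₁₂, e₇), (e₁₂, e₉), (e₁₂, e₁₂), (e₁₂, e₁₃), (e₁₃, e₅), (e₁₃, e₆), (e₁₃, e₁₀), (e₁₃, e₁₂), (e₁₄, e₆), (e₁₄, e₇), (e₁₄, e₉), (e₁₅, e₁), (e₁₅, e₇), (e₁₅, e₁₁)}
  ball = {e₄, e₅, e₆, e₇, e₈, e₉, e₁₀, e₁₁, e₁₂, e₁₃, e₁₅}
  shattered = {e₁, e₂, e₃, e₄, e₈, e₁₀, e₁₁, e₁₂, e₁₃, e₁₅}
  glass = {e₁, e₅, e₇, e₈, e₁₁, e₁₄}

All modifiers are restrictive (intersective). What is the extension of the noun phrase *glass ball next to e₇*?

{e₇, e₁₁}

⟦next to e₇⟧ = {x : ⟨x, e₇⟩ ∈ ⟦next to⟧} = {e₃, e₄, e₆, e₇, e₉, e₁₀, e₁₁, e₁₂, e₁₄, e₁₅}
⟦ball⟧ = {e₄, e₅, e₆, e₇, e₈, e₉, e₁₀, e₁₁, e₁₂, e₁₃, e₁₅}
… ∩ ⟦next to e₇⟧ = {e₄, e₅, e₆, e₇, e₈, e₉, e₁₀, e₁₁, e₁₂, e₁₃, e₁₅} ∩ {e₃, e₄, e₆, e₇, e₉, e₁₀, e₁₁, e₁₂, e₁₄, e₁₅} = {e₄, e₆, e₇, e₉, e₁₀, e₁₁, e₁₂, e₁₅}
… ∩ ⟦glass⟧ = {e₄, e₆, e₇, e₉, e₁₀, e₁₁, e₁₂, e₁₅} ∩ {e₁, e₅, e₇, e₈, e₁₁, e₁₄} = {e₇, e₁₁}
So ⟦glass ball next to e₇⟧ = {e₇, e₁₁}.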